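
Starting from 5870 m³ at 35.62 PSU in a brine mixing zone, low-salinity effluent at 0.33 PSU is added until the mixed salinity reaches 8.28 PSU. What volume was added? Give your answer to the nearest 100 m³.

Salt balance: 5,870×35.62 + V×0.33 = (5,870+V)×8.28
209,089.4 + 0.33V = 48,603.6 + 8.28V
160,485.8 = 7.95V
V = 20,186.89 m³

20200 m³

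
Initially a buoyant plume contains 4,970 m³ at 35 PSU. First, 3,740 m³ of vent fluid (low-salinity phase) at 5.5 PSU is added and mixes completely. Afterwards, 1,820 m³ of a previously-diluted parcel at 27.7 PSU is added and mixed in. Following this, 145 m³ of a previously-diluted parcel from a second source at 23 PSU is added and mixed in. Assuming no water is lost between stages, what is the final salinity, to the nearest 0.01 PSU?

Weighted by volume,
Initial salt = 4,970×35 = 173,950
After stage 1: salt = 173,950 + 3,740×5.5 = 194,520; volume = 8,710 m³; S = 22.333 PSU
After stage 2: salt = 194,520 + 1,820×27.7 = 244,934; volume = 10,530 m³; S = 23.261 PSU
After stage 3: salt = 244,934 + 145×23 = 248,269; volume = 10,675 m³
S = 248,269 / 10,675 = 23.257 PSU

23.26 PSU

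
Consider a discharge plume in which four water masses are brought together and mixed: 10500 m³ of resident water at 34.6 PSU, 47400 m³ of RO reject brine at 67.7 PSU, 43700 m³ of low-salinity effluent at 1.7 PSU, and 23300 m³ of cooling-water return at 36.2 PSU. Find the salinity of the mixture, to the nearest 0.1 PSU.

35.9 PSU

Weighted by volume,
salt = 10,500×34.6 + 47,400×67.7 + 43,700×1.7 + 23,300×36.2 = 363,300 + 3,208,980 + 74,290 + 843,460 = 4,490,030
volume = 10,500 + 47,400 + 43,700 + 23,300 = 124,900 m³
S = 4,490,030 / 124,900 = 35.949 PSU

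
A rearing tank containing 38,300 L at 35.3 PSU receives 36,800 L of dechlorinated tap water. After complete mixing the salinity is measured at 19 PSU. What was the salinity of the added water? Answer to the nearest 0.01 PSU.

2.04 PSU

Salt balance: 38,300×35.3 + 36,800×S = 75,100×19
1,351,990 + 36,800·S = 1,426,900
S = (1,426,900 − 1,351,990) / 36,800 = 2.0356 PSU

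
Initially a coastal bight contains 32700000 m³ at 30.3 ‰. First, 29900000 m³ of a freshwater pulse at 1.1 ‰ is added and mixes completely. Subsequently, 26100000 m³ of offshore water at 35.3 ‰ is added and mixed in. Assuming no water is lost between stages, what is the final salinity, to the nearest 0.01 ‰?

21.93 ‰

Mass of salt is conserved:
Initial salt = 32,700,000×30.3 = 990,810,000
After stage 1: salt = 990,810,000 + 29,900,000×1.1 = 1,023,700,000; volume = 62,600,000 m³; S = 16.353 ‰
After stage 2: salt = 1,023,700,000 + 26,100,000×35.3 = 1,945,030,000; volume = 88,700,000 m³
S = 1,945,030,000 / 88,700,000 = 21.9282 ‰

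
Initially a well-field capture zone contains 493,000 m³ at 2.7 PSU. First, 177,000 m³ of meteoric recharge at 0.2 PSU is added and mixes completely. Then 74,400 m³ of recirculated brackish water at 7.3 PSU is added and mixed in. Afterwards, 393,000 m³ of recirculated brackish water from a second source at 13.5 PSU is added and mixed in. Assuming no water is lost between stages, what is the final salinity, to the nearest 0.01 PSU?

Conserving salt mass:
Initial salt = 493,000×2.7 = 1,331,100
After stage 1: salt = 1,331,100 + 177,000×0.2 = 1,366,500; volume = 670,000 m³; S = 2.04 PSU
After stage 2: salt = 1,366,500 + 74,400×7.3 = 1,909,620; volume = 744,400 m³; S = 2.565 PSU
After stage 3: salt = 1,909,620 + 393,000×13.5 = 7,215,120; volume = 1,137,400 m³
S = 7,215,120 / 1,137,400 = 6.3435 PSU

6.34 PSU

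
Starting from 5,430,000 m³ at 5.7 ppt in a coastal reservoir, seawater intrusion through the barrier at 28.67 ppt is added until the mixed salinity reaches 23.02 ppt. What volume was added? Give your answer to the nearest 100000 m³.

Salt balance: 5,430,000×5.7 + V×28.67 = (5,430,000+V)×23.02
30,951,000 + 28.67V = 124,998,600 + 23.02V
94,047,600 = 5.65V
V = 16,645,592.92 m³

16600000 m³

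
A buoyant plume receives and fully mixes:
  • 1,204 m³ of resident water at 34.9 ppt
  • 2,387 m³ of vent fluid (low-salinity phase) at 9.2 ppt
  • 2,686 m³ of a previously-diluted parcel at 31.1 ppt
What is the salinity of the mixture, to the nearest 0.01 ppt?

23.50 ppt

Total salt / total volume:
salt = 1,204×34.9 + 2,387×9.2 + 2,686×31.1 = 42,019.6 + 21,960.4 + 83,534.6 = 147,514.6
volume = 1,204 + 2,387 + 2,686 = 6,277 m³
S = 147,514.6 / 6,277 = 23.5008 ppt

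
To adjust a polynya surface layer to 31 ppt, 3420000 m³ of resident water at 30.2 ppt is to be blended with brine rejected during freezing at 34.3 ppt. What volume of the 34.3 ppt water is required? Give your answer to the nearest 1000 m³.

Salt balance: 3,420,000×30.2 + V×34.3 = (3,420,000+V)×31
103,284,000 + 34.3V = 106,020,000 + 31V
2,736,000 = 3.3V
V = 829,090.91 m³

829000 m³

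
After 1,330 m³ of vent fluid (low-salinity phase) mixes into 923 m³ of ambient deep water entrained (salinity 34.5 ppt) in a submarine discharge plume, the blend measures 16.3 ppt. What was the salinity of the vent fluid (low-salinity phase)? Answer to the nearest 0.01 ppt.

3.67 ppt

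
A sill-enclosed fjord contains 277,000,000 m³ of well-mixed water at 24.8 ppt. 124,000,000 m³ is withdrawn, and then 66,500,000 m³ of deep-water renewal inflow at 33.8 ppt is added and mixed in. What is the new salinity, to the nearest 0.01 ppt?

27.53 ppt

Remaining after removal: 153,000,000 m³ at 24.8 ppt (salt = 3,794,400,000)
After addition: salt = 3,794,400,000 + 66,500,000×33.8 = 6,042,100,000; volume = 219,500,000 m³
S = 6,042,100,000 / 219,500,000 = 27.5267 ppt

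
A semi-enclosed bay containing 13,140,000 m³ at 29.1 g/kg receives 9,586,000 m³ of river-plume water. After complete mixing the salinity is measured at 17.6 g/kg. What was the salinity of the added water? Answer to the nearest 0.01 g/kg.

1.84 g/kg

Salt balance: 13,140,000×29.1 + 9,586,000×S = 22,726,000×17.6
382,374,000 + 9,586,000·S = 399,977,600
S = (399,977,600 − 382,374,000) / 9,586,000 = 1.8364 g/kg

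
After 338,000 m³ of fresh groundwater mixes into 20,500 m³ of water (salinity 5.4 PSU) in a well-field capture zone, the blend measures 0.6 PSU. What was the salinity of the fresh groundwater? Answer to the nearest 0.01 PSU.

0.31 PSU

Salt balance: 20,500×5.4 + 338,000×S = 358,500×0.6
110,700 + 338,000·S = 215,100
S = (215,100 − 110,700) / 338,000 = 0.3089 PSU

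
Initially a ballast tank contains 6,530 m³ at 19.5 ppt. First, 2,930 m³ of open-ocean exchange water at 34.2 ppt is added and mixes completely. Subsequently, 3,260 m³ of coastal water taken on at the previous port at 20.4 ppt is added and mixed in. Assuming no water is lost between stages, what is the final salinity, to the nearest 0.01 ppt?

23.12 ppt

Salt balance:
Initial salt = 6,530×19.5 = 127,335
After stage 1: salt = 127,335 + 2,930×34.2 = 227,541; volume = 9,460 m³; S = 24.053 ppt
After stage 2: salt = 227,541 + 3,260×20.4 = 294,045; volume = 12,720 m³
S = 294,045 / 12,720 = 23.1167 ppt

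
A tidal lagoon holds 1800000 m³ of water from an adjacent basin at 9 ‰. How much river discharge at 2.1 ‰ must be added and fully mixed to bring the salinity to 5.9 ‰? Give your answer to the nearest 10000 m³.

1470000 m³

Salt balance: 1,800,000×9 + V×2.1 = (1,800,000+V)×5.9
16,200,000 + 2.1V = 10,620,000 + 5.9V
5,580,000 = 3.8V
V = 1,468,421.05 m³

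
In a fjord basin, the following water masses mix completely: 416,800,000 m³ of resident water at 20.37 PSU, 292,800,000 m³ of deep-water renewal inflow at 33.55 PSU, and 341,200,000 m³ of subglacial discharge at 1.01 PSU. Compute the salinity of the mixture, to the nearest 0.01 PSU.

By conservation of dissolved salt,
salt = 416,800,000×20.37 + 292,800,000×33.55 + 341,200,000×1.01 = 8,490,216,000 + 9,823,440,000 + 344,612,000 = 18,658,268,000
volume = 416,800,000 + 292,800,000 + 341,200,000 = 1,050,800,000 m³
S = 18,658,268,000 / 1,050,800,000 = 17.7563 PSU

17.76 PSU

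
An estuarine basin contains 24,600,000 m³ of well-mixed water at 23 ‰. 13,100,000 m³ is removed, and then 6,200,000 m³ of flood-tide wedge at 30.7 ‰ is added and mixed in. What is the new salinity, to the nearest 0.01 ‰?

25.70 ‰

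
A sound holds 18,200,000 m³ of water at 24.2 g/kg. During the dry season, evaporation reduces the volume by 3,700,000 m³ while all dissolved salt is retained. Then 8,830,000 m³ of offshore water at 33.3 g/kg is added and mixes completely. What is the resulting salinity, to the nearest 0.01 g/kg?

31.48 g/kg

After evaporation: salt = 18,200,000×24.2 = 440,440,000; volume = 18,200,000 − 3,700,000 = 14,500,000 m³
After mixing: salt = 440,440,000 + 8,830,000×33.3 = 734,479,000; volume = 14,500,000 + 8,830,000 = 23,330,000 m³
S = 734,479,000 / 23,330,000 = 31.4822 g/kg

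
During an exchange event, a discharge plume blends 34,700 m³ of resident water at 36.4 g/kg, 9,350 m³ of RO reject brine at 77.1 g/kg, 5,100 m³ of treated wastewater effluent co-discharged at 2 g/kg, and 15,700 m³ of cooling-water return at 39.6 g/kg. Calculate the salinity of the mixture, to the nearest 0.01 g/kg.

By conservation of dissolved salt,
salt = 34,700×36.4 + 9,350×77.1 + 5,100×2 + 15,700×39.6 = 1,263,080 + 720,885 + 10,200 + 621,720 = 2,615,885
volume = 34,700 + 9,350 + 5,100 + 15,700 = 64,850 m³
S = 2,615,885 / 64,850 = 40.3375 g/kg

40.34 g/kg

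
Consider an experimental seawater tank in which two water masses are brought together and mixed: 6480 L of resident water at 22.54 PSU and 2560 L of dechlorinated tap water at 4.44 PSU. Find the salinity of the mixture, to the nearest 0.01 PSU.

By conservation of dissolved salt,
salt = 6,480×22.54 + 2,560×4.44 = 146,059.2 + 11,366.4 = 157,425.6
volume = 6,480 + 2,560 = 9,040 L
S = 157,425.6 / 9,040 = 17.4143 PSU

17.41 PSU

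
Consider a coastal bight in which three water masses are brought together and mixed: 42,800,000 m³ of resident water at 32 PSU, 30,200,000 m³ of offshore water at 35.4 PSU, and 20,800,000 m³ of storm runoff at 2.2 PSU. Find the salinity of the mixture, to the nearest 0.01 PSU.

By conservation of dissolved salt,
salt = 42,800,000×32 + 30,200,000×35.4 + 20,800,000×2.2 = 1,369,600,000 + 1,069,080,000 + 45,760,000 = 2,484,440,000
volume = 42,800,000 + 30,200,000 + 20,800,000 = 93,800,000 m³
S = 2,484,440,000 / 93,800,000 = 26.4866 PSU

26.49 PSU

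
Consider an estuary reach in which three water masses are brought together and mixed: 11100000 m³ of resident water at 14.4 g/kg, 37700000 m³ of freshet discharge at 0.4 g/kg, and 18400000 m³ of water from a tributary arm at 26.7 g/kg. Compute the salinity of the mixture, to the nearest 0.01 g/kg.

9.91 g/kg

Mass of salt is conserved:
salt = 11,100,000×14.4 + 37,700,000×0.4 + 18,400,000×26.7 = 159,840,000 + 15,080,000 + 491,280,000 = 666,200,000
volume = 11,100,000 + 37,700,000 + 18,400,000 = 67,200,000 m³
S = 666,200,000 / 67,200,000 = 9.9137 g/kg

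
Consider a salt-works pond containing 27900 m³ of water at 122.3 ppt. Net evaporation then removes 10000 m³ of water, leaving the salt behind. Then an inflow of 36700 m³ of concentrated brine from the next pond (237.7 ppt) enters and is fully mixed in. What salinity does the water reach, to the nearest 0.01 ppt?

After evaporation: salt = 27,900×122.3 = 3,412,170; volume = 27,900 − 10,000 = 17,900 m³
After mixing: salt = 3,412,170 + 36,700×237.7 = 12,135,760; volume = 17,900 + 36,700 = 54,600 m³
S = 12,135,760 / 54,600 = 222.2667 ppt

222.27 ppt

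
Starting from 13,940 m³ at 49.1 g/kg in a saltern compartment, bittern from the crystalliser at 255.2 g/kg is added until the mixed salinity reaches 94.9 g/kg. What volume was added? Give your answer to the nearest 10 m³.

Salt balance: 13,940×49.1 + V×255.2 = (13,940+V)×94.9
684,454 + 255.2V = 1,322,906 + 94.9V
638,452 = 160.3V
V = 3,982.86 m³

3980 m³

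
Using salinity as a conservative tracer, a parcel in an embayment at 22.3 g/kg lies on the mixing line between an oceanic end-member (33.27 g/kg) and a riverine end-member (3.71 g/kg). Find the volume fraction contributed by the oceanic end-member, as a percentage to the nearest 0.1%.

62.9%

Let g be the oceanic fraction. Salt balance per unit volume:
g×33.27 + (1−g)×3.71 = 22.3
g = (22.3 − 3.71) / (33.27 − 3.71) = 18.59/29.56 = 0.6289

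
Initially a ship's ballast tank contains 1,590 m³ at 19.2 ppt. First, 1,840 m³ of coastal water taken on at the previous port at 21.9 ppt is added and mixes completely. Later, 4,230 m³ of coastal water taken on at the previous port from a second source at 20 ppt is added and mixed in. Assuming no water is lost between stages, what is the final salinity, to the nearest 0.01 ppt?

20.29 ppt

By conservation of dissolved salt,
Initial salt = 1,590×19.2 = 30,528
After stage 1: salt = 30,528 + 1,840×21.9 = 70,824; volume = 3,430 m³; S = 20.648 ppt
After stage 2: salt = 70,824 + 4,230×20 = 155,424; volume = 7,660 m³
S = 155,424 / 7,660 = 20.2903 ppt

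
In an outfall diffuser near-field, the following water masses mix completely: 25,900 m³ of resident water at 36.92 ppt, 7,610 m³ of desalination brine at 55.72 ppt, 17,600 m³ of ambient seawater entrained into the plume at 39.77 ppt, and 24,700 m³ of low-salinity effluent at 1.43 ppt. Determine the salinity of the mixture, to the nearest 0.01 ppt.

27.91 ppt

Mass of salt is conserved:
salt = 25,900×36.92 + 7,610×55.72 + 17,600×39.77 + 24,700×1.43 = 956,228 + 424,029.2 + 699,952 + 35,321 = 2,115,530.2
volume = 25,900 + 7,610 + 17,600 + 24,700 = 75,810 m³
S = 2,115,530.2 / 75,810 = 27.9057 ppt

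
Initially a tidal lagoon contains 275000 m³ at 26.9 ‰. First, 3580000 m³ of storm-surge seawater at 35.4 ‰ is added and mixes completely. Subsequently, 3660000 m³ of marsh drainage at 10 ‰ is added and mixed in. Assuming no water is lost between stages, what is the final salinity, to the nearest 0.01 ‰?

22.72 ‰

Salt balance:
Initial salt = 275,000×26.9 = 7,397,500
After stage 1: salt = 7,397,500 + 3,580,000×35.4 = 134,129,500; volume = 3,855,000 m³; S = 34.794 ‰
After stage 2: salt = 134,129,500 + 3,660,000×10 = 170,729,500; volume = 7,515,000 m³
S = 170,729,500 / 7,515,000 = 22.7185 ‰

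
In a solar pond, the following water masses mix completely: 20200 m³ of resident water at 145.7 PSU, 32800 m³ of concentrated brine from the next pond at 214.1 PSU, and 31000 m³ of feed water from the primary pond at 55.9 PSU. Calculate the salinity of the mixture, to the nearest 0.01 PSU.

139.27 PSU

Total salt / total volume:
salt = 20,200×145.7 + 32,800×214.1 + 31,000×55.9 = 2,943,140 + 7,022,480 + 1,732,900 = 11,698,520
volume = 20,200 + 32,800 + 31,000 = 84,000 m³
S = 11,698,520 / 84,000 = 139.2681 PSU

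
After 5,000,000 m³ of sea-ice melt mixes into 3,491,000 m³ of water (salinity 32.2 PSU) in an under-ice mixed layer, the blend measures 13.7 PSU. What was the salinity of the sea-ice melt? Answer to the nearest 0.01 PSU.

Salt balance: 3,491,000×32.2 + 5,000,000×S = 8,491,000×13.7
112,410,200 + 5,000,000·S = 116,326,700
S = (116,326,700 − 112,410,200) / 5,000,000 = 0.7833 PSU

0.78 PSU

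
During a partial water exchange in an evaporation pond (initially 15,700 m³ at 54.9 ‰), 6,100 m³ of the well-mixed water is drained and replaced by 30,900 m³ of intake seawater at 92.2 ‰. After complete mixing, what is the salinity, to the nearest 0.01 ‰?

Remaining after removal: 9,600 m³ at 54.9 ‰ (salt = 527,040)
After addition: salt = 527,040 + 30,900×92.2 = 3,376,020; volume = 40,500 m³
S = 3,376,020 / 40,500 = 83.3585 ‰

83.36 ‰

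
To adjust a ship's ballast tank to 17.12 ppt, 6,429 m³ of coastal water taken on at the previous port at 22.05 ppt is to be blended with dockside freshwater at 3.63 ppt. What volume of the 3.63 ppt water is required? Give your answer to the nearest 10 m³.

2350 m³

Salt balance: 6,429×22.05 + V×3.63 = (6,429+V)×17.12
141,759.45 + 3.63V = 110,064.48 + 17.12V
31,694.97 = 13.49V
V = 2,349.52 m³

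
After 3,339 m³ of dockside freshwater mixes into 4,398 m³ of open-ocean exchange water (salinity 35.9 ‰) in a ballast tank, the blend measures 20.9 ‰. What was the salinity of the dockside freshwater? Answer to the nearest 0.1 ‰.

Salt balance: 4,398×35.9 + 3,339×S = 7,737×20.9
157,888.2 + 3,339·S = 161,703.3
S = (161,703.3 − 157,888.2) / 3,339 = 1.1426 ‰

1.1 ‰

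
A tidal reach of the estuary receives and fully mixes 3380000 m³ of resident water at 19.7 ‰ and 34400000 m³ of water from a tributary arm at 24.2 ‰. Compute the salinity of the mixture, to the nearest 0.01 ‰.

23.80 ‰

Weighted by volume,
salt = 3,380,000×19.7 + 34,400,000×24.2 = 66,586,000 + 832,480,000 = 899,066,000
volume = 3,380,000 + 34,400,000 = 37,780,000 m³
S = 899,066,000 / 37,780,000 = 23.7974 ‰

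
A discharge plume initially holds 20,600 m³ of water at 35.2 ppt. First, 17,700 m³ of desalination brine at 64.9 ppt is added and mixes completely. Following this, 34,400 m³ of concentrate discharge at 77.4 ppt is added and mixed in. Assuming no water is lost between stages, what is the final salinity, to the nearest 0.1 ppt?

62.4 ppt

Salt balance:
Initial salt = 20,600×35.2 = 725,120
After stage 1: salt = 725,120 + 17,700×64.9 = 1,873,850; volume = 38,300 m³; S = 48.926 ppt
After stage 2: salt = 1,873,850 + 34,400×77.4 = 4,536,410; volume = 72,700 m³
S = 4,536,410 / 72,700 = 62.399 ppt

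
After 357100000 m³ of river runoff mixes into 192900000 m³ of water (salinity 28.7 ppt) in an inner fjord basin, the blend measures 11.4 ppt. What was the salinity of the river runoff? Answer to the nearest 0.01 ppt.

2.05 ppt

Salt balance: 192,900,000×28.7 + 357,100,000×S = 550,000,000×11.4
5,536,230,000 + 357,100,000·S = 6,270,000,000
S = (6,270,000,000 − 5,536,230,000) / 357,100,000 = 2.0548 ppt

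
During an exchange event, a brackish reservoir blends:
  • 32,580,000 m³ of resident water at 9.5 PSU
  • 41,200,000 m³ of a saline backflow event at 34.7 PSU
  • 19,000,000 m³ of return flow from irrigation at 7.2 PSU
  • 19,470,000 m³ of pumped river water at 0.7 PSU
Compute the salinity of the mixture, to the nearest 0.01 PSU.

By conservation of dissolved salt,
salt = 32,580,000×9.5 + 41,200,000×34.7 + 19,000,000×7.2 + 19,470,000×0.7 = 309,510,000 + 1,429,640,000 + 136,800,000 + 13,629,000 = 1,889,579,000
volume = 32,580,000 + 41,200,000 + 19,000,000 + 19,470,000 = 112,250,000 m³
S = 1,889,579,000 / 112,250,000 = 16.8337 PSU

16.83 PSU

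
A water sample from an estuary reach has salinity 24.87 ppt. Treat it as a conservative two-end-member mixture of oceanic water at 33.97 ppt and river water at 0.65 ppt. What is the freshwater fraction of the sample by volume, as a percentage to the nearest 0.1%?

27.3%

Let f be the freshwater fraction. Salt balance per unit volume:
f×0.65 + (1−f)×33.97 = 24.87
f = (33.97 − 24.87) / (33.97 − 0.65) = 9.1/33.32 = 0.2731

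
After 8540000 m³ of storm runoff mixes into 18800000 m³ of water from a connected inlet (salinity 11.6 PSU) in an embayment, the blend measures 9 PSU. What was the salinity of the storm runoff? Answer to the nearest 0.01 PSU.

3.28 PSU

Salt balance: 18,800,000×11.6 + 8,540,000×S = 27,340,000×9
218,080,000 + 8,540,000·S = 246,060,000
S = (246,060,000 − 218,080,000) / 8,540,000 = 3.2763 PSU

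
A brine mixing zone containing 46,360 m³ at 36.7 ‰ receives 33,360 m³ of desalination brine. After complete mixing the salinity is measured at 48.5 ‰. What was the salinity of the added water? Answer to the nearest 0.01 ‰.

64.90 ‰

Salt balance: 46,360×36.7 + 33,360×S = 79,720×48.5
1,701,412 + 33,360·S = 3,866,420
S = (3,866,420 − 1,701,412) / 33,360 = 64.8983 ‰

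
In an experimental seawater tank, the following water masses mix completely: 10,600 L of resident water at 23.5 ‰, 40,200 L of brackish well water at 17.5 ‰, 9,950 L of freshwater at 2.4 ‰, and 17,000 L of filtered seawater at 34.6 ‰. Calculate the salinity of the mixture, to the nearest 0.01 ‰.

Salt balance:
salt = 10,600×23.5 + 40,200×17.5 + 9,950×2.4 + 17,000×34.6 = 249,100 + 703,500 + 23,880 + 588,200 = 1,564,680
volume = 10,600 + 40,200 + 9,950 + 17,000 = 77,750 L
S = 1,564,680 / 77,750 = 20.1245 ‰

20.12 ‰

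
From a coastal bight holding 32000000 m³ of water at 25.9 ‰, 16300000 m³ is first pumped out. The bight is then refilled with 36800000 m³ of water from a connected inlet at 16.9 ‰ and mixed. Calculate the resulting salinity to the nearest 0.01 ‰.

19.59 ‰

Remaining after removal: 15,700,000 m³ at 25.9 ‰ (salt = 406,630,000)
After addition: salt = 406,630,000 + 36,800,000×16.9 = 1,028,550,000; volume = 52,500,000 m³
S = 1,028,550,000 / 52,500,000 = 19.5914 ‰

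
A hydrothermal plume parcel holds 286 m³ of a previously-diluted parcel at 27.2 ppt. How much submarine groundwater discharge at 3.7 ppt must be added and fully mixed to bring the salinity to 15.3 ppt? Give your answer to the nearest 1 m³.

Salt balance: 286×27.2 + V×3.7 = (286+V)×15.3
7,779.2 + 3.7V = 4,375.8 + 15.3V
3,403.4 = 11.6V
V = 293.4 m³

293 m³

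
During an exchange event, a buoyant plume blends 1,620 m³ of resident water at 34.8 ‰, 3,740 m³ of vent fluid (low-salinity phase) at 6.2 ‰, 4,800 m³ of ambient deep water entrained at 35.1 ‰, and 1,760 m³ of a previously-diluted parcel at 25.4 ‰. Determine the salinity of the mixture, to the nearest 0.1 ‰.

24.6 ‰

Total salt / total volume:
salt = 1,620×34.8 + 3,740×6.2 + 4,800×35.1 + 1,760×25.4 = 56,376 + 23,188 + 168,480 + 44,704 = 292,748
volume = 1,620 + 3,740 + 4,800 + 1,760 = 11,920 m³
S = 292,748 / 11,920 = 24.559 ‰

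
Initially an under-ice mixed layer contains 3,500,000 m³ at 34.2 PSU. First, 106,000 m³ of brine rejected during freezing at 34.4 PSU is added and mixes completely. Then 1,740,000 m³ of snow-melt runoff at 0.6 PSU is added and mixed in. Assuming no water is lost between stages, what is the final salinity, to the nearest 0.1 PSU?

23.3 PSU

Total salt / total volume:
Initial salt = 3,500,000×34.2 = 119,700,000
After stage 1: salt = 119,700,000 + 106,000×34.4 = 123,346,400; volume = 3,606,000 m³; S = 34.206 PSU
After stage 2: salt = 123,346,400 + 1,740,000×0.6 = 124,390,400; volume = 5,346,000 m³
S = 124,390,400 / 5,346,000 = 23.2679 PSU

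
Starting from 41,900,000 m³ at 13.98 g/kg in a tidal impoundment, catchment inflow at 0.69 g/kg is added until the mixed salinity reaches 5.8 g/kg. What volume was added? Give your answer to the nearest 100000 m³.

Salt balance: 41,900,000×13.98 + V×0.69 = (41,900,000+V)×5.8
585,762,000 + 0.69V = 243,020,000 + 5.8V
342,742,000 = 5.11V
V = 67,072,798.43 m³

67100000 m³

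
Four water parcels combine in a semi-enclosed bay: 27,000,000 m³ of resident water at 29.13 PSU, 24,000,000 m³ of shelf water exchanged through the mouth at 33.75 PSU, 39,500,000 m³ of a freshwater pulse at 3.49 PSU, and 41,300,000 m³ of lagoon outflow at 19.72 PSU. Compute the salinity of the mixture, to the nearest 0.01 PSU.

19.34 PSU

Salt balance:
salt = 27,000,000×29.13 + 24,000,000×33.75 + 39,500,000×3.49 + 41,300,000×19.72 = 786,510,000 + 810,000,000 + 137,855,000 + 814,436,000 = 2,548,801,000
volume = 27,000,000 + 24,000,000 + 39,500,000 + 41,300,000 = 131,800,000 m³
S = 2,548,801,000 / 131,800,000 = 19.3384 PSU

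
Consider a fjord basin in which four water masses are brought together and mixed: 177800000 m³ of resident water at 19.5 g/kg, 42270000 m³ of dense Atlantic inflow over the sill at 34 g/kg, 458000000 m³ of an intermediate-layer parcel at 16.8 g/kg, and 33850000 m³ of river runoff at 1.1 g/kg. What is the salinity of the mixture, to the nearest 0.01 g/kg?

17.75 g/kg

Conserving salt mass:
salt = 177,800,000×19.5 + 42,270,000×34 + 458,000,000×16.8 + 33,850,000×1.1 = 3,467,100,000 + 1,437,180,000 + 7,694,400,000 + 37,235,000 = 12,635,915,000
volume = 177,800,000 + 42,270,000 + 458,000,000 + 33,850,000 = 711,920,000 m³
S = 12,635,915,000 / 711,920,000 = 17.7491 g/kg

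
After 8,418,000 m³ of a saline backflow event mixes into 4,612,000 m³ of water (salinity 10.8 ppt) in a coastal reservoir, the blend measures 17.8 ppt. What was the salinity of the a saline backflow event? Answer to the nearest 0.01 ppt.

Salt balance: 4,612,000×10.8 + 8,418,000×S = 13,030,000×17.8
49,809,600 + 8,418,000·S = 231,934,000
S = (231,934,000 − 49,809,600) / 8,418,000 = 21.6351 ppt

21.64 ppt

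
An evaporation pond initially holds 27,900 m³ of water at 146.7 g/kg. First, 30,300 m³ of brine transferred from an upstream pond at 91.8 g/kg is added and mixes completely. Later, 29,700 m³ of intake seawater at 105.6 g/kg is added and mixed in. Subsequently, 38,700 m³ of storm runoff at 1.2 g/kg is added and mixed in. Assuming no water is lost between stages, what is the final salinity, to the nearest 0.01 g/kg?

79.44 g/kg

By conservation of dissolved salt,
Initial salt = 27,900×146.7 = 4,092,930
After stage 1: salt = 4,092,930 + 30,300×91.8 = 6,874,470; volume = 58,200 m³; S = 118.118 g/kg
After stage 2: salt = 6,874,470 + 29,700×105.6 = 10,010,790; volume = 87,900 m³; S = 113.888 g/kg
After stage 3: salt = 10,010,790 + 38,700×1.2 = 10,057,230; volume = 126,600 m³
S = 10,057,230 / 126,600 = 79.441 g/kg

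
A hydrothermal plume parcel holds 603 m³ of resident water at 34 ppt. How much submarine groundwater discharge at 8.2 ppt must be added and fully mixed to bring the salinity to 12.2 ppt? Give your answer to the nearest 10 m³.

Salt balance: 603×34 + V×8.2 = (603+V)×12.2
20,502 + 8.2V = 7,356.6 + 12.2V
13,145.4 = 4V
V = 3,286.35 m³

3290 m³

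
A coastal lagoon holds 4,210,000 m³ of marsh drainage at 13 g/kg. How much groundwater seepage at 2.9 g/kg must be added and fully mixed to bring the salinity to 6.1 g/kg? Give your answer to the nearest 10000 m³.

Salt balance: 4,210,000×13 + V×2.9 = (4,210,000+V)×6.1
54,730,000 + 2.9V = 25,681,000 + 6.1V
29,049,000 = 3.2V
V = 9,077,812.5 m³

9080000 m³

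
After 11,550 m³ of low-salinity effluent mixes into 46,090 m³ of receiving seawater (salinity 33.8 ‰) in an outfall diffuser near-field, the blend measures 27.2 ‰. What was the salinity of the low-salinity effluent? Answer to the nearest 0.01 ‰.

0.86 ‰

Salt balance: 46,090×33.8 + 11,550×S = 57,640×27.2
1,557,842 + 11,550·S = 1,567,808
S = (1,567,808 − 1,557,842) / 11,550 = 0.8629 ‰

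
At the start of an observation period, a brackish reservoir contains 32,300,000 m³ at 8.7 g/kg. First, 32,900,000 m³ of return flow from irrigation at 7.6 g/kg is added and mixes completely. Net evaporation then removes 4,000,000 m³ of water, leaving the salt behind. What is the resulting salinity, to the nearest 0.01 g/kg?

After mixing: salt = 32,300,000×8.7 + 32,900,000×7.6 = 531,050,000; volume = 65,200,000 m³
After evaporation: salt unchanged = 531,050,000; volume = 65,200,000 − 4,000,000 = 61,200,000 m³
S = 531,050,000 / 61,200,000 = 8.6773 g/kg

8.68 g/kg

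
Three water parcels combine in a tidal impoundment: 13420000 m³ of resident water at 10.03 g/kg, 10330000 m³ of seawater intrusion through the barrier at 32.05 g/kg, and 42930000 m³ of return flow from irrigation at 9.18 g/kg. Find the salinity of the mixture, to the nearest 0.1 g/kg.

Weighted by volume,
salt = 13,420,000×10.03 + 10,330,000×32.05 + 42,930,000×9.18 = 134,602,600 + 331,076,500 + 394,097,400 = 859,776,500
volume = 13,420,000 + 10,330,000 + 42,930,000 = 66,680,000 m³
S = 859,776,500 / 66,680,000 = 12.894 g/kg

12.9 g/kg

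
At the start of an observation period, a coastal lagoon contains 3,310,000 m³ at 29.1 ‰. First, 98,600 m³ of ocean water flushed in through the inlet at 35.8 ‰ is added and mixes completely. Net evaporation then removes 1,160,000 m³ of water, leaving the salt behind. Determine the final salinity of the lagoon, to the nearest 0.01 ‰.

44.41 ‰

After mixing: salt = 3,310,000×29.1 + 98,600×35.8 = 99,850,880; volume = 3,408,600 m³
After evaporation: salt unchanged = 99,850,880; volume = 3,408,600 − 1,160,000 = 2,248,600 m³
S = 99,850,880 / 2,248,600 = 44.4058 ‰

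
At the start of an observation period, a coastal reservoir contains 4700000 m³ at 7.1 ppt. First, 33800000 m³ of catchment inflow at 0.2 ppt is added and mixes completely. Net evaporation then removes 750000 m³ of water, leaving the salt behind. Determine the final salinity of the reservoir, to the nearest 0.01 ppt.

After mixing: salt = 4,700,000×7.1 + 33,800,000×0.2 = 40,130,000; volume = 38,500,000 m³
After evaporation: salt unchanged = 40,130,000; volume = 38,500,000 − 750,000 = 37,750,000 m³
S = 40,130,000 / 37,750,000 = 1.063 ppt

1.06 ppt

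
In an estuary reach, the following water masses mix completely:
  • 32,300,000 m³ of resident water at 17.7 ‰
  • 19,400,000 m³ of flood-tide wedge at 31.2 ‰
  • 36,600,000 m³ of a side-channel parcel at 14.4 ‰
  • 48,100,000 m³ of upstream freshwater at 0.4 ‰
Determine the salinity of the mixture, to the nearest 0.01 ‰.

12.63 ‰

By conservation of dissolved salt,
salt = 32,300,000×17.7 + 19,400,000×31.2 + 36,600,000×14.4 + 48,100,000×0.4 = 571,710,000 + 605,280,000 + 527,040,000 + 19,240,000 = 1,723,270,000
volume = 32,300,000 + 19,400,000 + 36,600,000 + 48,100,000 = 136,400,000 m³
S = 1,723,270,000 / 136,400,000 = 12.6339 ‰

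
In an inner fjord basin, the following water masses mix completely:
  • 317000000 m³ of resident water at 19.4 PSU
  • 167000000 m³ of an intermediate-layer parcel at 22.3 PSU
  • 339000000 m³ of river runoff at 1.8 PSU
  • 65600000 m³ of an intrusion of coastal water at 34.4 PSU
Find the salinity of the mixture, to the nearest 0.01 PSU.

14.34 PSU

Conserving salt mass:
salt = 317,000,000×19.4 + 167,000,000×22.3 + 339,000,000×1.8 + 65,600,000×34.4 = 6,149,800,000 + 3,724,100,000 + 610,200,000 + 2,256,640,000 = 12,740,740,000
volume = 317,000,000 + 167,000,000 + 339,000,000 + 65,600,000 = 888,600,000 m³
S = 12,740,740,000 / 888,600,000 = 14.338 PSU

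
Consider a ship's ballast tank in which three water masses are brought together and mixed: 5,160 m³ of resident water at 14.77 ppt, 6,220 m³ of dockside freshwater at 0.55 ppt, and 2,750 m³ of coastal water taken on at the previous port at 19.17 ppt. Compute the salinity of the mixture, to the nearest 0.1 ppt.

9.4 ppt

Total salt / total volume:
salt = 5,160×14.77 + 6,220×0.55 + 2,750×19.17 = 76,213.2 + 3,421 + 52,717.5 = 132,351.7
volume = 5,160 + 6,220 + 2,750 = 14,130 m³
S = 132,351.7 / 14,130 = 9.367 ppt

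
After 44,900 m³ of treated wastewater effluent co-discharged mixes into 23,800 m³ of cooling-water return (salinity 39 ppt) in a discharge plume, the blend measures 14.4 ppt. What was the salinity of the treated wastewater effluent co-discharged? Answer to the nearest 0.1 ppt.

1.4 ppt

Salt balance: 23,800×39 + 44,900×S = 68,700×14.4
928,200 + 44,900·S = 989,280
S = (989,280 − 928,200) / 44,900 = 1.3604 ppt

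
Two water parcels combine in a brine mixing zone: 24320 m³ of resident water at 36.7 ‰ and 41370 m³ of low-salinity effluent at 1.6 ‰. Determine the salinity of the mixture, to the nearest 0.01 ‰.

14.59 ‰

Total salt / total volume:
salt = 24,320×36.7 + 41,370×1.6 = 892,544 + 66,192 = 958,736
volume = 24,320 + 41,370 = 65,690 m³
S = 958,736 / 65,690 = 14.5949 ‰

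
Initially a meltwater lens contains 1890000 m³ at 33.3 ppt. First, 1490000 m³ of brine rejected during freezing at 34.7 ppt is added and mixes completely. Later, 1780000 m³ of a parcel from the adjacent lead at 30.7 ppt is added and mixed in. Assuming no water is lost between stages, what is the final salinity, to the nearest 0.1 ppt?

32.8 ppt

Total salt / total volume:
Initial salt = 1,890,000×33.3 = 62,937,000
After stage 1: salt = 62,937,000 + 1,490,000×34.7 = 114,640,000; volume = 3,380,000 m³; S = 33.917 ppt
After stage 2: salt = 114,640,000 + 1,780,000×30.7 = 169,286,000; volume = 5,160,000 m³
S = 169,286,000 / 5,160,000 = 32.8074 ppt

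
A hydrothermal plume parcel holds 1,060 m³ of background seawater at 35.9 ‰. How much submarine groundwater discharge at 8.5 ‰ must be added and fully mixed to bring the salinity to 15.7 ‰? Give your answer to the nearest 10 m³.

2970 m³

Salt balance: 1,060×35.9 + V×8.5 = (1,060+V)×15.7
38,054 + 8.5V = 16,642 + 15.7V
21,412 = 7.2V
V = 2,973.89 m³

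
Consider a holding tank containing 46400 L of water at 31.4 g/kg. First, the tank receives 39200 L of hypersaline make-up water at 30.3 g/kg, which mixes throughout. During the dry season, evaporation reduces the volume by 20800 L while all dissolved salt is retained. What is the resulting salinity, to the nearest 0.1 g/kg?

40.8 g/kg

After mixing: salt = 46,400×31.4 + 39,200×30.3 = 2,644,720; volume = 85,600 L
After evaporation: salt unchanged = 2,644,720; volume = 85,600 − 20,800 = 64,800 L
S = 2,644,720 / 64,800 = 40.8136 g/kg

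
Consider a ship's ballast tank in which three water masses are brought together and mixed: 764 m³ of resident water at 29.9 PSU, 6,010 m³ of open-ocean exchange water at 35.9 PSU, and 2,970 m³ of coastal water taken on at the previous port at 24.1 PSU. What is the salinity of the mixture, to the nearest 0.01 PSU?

31.83 PSU

Total salt / total volume:
salt = 764×29.9 + 6,010×35.9 + 2,970×24.1 = 22,843.6 + 215,759 + 71,577 = 310,179.6
volume = 764 + 6,010 + 2,970 = 9,744 m³
S = 310,179.6 / 9,744 = 31.8329 PSU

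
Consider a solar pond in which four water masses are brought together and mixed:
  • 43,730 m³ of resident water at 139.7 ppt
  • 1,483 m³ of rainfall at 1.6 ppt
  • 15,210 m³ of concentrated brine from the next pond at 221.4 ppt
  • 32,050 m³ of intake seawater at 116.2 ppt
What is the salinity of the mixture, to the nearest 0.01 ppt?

142.78 ppt

Total salt / total volume:
salt = 43,730×139.7 + 1,483×1.6 + 15,210×221.4 + 32,050×116.2 = 6,109,081 + 2,372.8 + 3,367,494 + 3,724,210 = 13,203,157.8
volume = 43,730 + 1,483 + 15,210 + 32,050 = 92,473 m³
S = 13,203,157.8 / 92,473 = 142.7785 ppt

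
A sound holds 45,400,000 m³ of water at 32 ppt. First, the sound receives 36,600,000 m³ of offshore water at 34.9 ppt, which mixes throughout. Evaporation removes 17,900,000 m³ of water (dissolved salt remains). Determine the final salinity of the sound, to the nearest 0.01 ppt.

After mixing: salt = 45,400,000×32 + 36,600,000×34.9 = 2,730,140,000; volume = 82,000,000 m³
After evaporation: salt unchanged = 2,730,140,000; volume = 82,000,000 − 17,900,000 = 64,100,000 m³
S = 2,730,140,000 / 64,100,000 = 42.5919 ppt

42.59 ppt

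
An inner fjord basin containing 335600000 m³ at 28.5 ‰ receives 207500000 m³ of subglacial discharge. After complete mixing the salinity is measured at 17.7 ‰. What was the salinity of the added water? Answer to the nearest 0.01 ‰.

0.23 ‰

Salt balance: 335,600,000×28.5 + 207,500,000×S = 543,100,000×17.7
9,564,600,000 + 207,500,000·S = 9,612,870,000
S = (9,612,870,000 − 9,564,600,000) / 207,500,000 = 0.2326 ‰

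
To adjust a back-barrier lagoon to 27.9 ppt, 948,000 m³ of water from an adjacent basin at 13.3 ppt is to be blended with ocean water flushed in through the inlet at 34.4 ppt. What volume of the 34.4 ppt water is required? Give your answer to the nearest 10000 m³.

Salt balance: 948,000×13.3 + V×34.4 = (948,000+V)×27.9
12,608,400 + 34.4V = 26,449,200 + 27.9V
13,840,800 = 6.5V
V = 2,129,353.85 m³

2130000 m³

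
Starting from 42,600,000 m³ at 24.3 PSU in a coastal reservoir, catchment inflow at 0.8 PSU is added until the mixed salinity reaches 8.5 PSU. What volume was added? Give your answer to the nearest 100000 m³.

87400000 m³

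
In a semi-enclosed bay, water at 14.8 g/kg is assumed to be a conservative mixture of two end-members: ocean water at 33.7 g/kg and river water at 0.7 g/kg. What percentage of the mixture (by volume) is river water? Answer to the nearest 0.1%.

57.3%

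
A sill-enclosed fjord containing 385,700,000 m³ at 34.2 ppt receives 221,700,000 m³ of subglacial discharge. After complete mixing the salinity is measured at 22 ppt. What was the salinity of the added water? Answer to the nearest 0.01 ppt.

0.78 ppt

Salt balance: 385,700,000×34.2 + 221,700,000×S = 607,400,000×22
13,190,940,000 + 221,700,000·S = 13,362,800,000
S = (13,362,800,000 − 13,190,940,000) / 221,700,000 = 0.7752 ppt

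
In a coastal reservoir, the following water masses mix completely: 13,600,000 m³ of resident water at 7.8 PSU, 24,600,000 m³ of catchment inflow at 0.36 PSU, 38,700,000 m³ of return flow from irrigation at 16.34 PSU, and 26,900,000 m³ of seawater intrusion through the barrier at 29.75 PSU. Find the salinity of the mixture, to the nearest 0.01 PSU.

Weighted by volume,
salt = 13,600,000×7.8 + 24,600,000×0.36 + 38,700,000×16.34 + 26,900,000×29.75 = 106,080,000 + 8,856,000 + 632,358,000 + 800,275,000 = 1,547,569,000
volume = 13,600,000 + 24,600,000 + 38,700,000 + 26,900,000 = 103,800,000 m³
S = 1,547,569,000 / 103,800,000 = 14.9091 PSU

14.91 PSU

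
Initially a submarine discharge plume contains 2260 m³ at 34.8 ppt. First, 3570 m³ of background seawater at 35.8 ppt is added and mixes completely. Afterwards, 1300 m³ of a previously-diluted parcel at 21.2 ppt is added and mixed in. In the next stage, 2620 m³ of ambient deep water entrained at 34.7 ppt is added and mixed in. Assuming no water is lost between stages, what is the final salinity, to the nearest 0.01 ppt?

33.33 ppt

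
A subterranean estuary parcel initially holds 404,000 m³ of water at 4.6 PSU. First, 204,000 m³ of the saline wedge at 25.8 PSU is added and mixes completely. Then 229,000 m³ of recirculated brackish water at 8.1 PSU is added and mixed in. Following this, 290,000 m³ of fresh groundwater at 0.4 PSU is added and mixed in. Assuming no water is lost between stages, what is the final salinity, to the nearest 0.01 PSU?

Weighted by volume,
Initial salt = 404,000×4.6 = 1,858,400
After stage 1: salt = 1,858,400 + 204,000×25.8 = 7,121,600; volume = 608,000 m³; S = 11.713 PSU
After stage 2: salt = 7,121,600 + 229,000×8.1 = 8,976,500; volume = 837,000 m³; S = 10.725 PSU
After stage 3: salt = 8,976,500 + 290,000×0.4 = 9,092,500; volume = 1,127,000 m³
S = 9,092,500 / 1,127,000 = 8.0679 PSU

8.07 PSU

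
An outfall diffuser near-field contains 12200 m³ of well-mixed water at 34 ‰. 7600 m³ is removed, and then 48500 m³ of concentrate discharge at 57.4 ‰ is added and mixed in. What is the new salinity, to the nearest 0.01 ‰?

Remaining after removal: 4,600 m³ at 34 ‰ (salt = 156,400)
After addition: salt = 156,400 + 48,500×57.4 = 2,940,300; volume = 53,100 m³
S = 2,940,300 / 53,100 = 55.3729 ‰

55.37 ‰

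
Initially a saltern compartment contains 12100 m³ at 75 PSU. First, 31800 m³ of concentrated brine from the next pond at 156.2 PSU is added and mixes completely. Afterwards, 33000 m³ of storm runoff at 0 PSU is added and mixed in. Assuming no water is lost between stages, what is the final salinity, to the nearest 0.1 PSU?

76.4 PSU

By conservation of dissolved salt,
Initial salt = 12,100×75 = 907,500
After stage 1: salt = 907,500 + 31,800×156.2 = 5,874,660; volume = 43,900 m³; S = 133.819 PSU
After stage 2: salt = 5,874,660 + 33,000×0 = 5,874,660; volume = 76,900 m³
S = 5,874,660 / 76,900 = 76.3935 PSU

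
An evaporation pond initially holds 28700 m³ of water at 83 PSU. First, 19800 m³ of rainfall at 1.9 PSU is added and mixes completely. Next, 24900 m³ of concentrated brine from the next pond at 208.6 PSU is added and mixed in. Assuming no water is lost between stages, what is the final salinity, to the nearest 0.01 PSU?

103.73 PSU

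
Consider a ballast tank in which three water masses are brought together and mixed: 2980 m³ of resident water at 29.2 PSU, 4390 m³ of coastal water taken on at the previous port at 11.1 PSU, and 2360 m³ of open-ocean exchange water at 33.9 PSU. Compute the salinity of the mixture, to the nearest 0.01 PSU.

Salt balance:
salt = 2,980×29.2 + 4,390×11.1 + 2,360×33.9 = 87,016 + 48,729 + 80,004 = 215,749
volume = 2,980 + 4,390 + 2,360 = 9,730 m³
S = 215,749 / 9,730 = 22.1736 PSU

22.17 PSU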